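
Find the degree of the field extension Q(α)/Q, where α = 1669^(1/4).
[Q(α):Q] = 4

α is a root of x^4 - 1669. By Eisenstein's criterion at the prime p = 1669 (which divides the constant term 1669 but p^2 = 2785561 does not, since 1669 is squarefree), x^4 - 1669 is irreducible over Q. Hence [Q(α):Q] = 4.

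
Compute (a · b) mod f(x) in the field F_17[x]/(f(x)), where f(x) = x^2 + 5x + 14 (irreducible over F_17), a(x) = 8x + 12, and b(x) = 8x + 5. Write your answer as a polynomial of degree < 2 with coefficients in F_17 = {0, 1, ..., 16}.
a · b ≡ 3x + 14 (mod f(x))

Multiply in F_17[x]: a(x)·b(x) = (8x + 12)·(8x + 5) = 13x^2 + 9. This has degree ≥ 2, so divide by f(x) over F_17: 13x^2 + 9 = (13)·(x^2 + 5x + 14) + (3x + 14). Hence a·b ≡ 3x + 14 (mod f). (F_17[x]/(f) is a field with 17^2 = 289 elements since f is irreducible of degree 2.)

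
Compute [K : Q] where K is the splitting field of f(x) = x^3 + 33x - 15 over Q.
[K : Q] = 6

By the rational root test, any rational root of the monic integer polynomial f(x) = x^3 + 33x - 15 must be an integer dividing the constant term -15, i.e. one of ±{1, 3, 5, 15}. Evaluating: f(1) = 19, f(-1) = -49, f(3) = 111, f(-3) = -141, f(5) = 275, f(-5) = -305, f(15) = 3855, f(-15) = -3885; none is 0, so f has no rational root and is therefore irreducible over Q (a cubic with no linear factor over a field is irreducible). For an irreducible cubic, the Galois group is A_3 or S_3 according as the discriminant disc(f) = -4a^3 - 27b^2 = -4·(33)^3 - 27·(-15)^2 = -149823 is or is not a square in Q. Here disc(f) = -149823 is not a perfect square in Q, so the Galois group of f over Q is not contained in A_3 and must be all of S_3. The splitting field has degree |S_3| = 6 over Q, so [K : Q] = 6.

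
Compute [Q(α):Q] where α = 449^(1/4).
[Q(α):Q] = 4

α is a root of x^4 - 449. By Eisenstein's criterion at the prime p = 449 (which divides the constant term 449 but p^2 = 201601 does not, since 449 is squarefree), x^4 - 449 is irreducible over Q. Hence [Q(α):Q] = 4.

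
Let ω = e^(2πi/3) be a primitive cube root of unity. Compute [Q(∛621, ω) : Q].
[Q(∛621, ω) : Q] = 6

[Q(∛621):Q] = 3 (min poly x^3 - 621, irreducible since 621 is not a perfect cube). [Q(ω):Q] = 2 (min poly x^2 + x + 1). Since Q(∛621) ⊂ R and ω ∉ R, we have ω ∉ Q(∛621), so x^2 + x + 1 remains irreducible over Q(∛621) and [Q(∛621, ω) : Q(∛621)] = 2. By the tower law, [Q(∛621, ω) : Q] = 3 · 2 = 6. (In fact Q(∛621, ω) is the splitting field of x^3 - 621 over Q.)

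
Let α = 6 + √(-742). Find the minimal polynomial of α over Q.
m_α(x) = x^2 - 12x + 778

From α - 6 = √(-742), squaring gives (α - 6)^2 = -742, i.e. α^2 - 12α + 36 = -742, so α^2 - 12α + 778 = 0. The discriminant of x^2 - 12x + 778 is (-12)^2 - 4·(778) = 144 - 3112 = -2968, and 4·(-742) is not a perfect square in Q since -742 is squarefree and ≠ 1. Hence x^2 - 12x + 778 is irreducible over Q and is the minimal polynomial of α.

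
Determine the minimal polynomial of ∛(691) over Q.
m_α(x) = x^3 - 691

α satisfies α^3 = 691, so x^3 - 691 annihilates α. By the rational root test, a rational root p/q (in lowest terms) of x^3 - 691 would satisfy p^3 = 691 q^3, forcing q = 1 and p^3 = 691; but 691 is not a perfect cube, contradiction. A monic cubic over Q with no rational root is irreducible (any nontrivial factorization would include a linear factor). Hence x^3 - 691 is the minimal polynomial of α, and in particular [Q(α):Q] = 3.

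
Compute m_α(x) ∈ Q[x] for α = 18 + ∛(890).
m_α(x) = x^3 - 54x^2 + 972x - 6722

Set β = α - 18 = ∛(890), so β^3 = 890. Then (α - 18)^3 - 890 = 0, i.e. α is a root of g(x) = (x - 18)^3 - 890 = x^3 - 54x^2 + 972x - 6722. Since g(x) = h(x - 18) where h(x) = x^3 - 890, and h is irreducible over Q (because 890 is not a perfect cube, so h has no rational root, and a monic cubic with no rational root is irreducible), g is also irreducible (irreducibility is preserved under the substitution x → x - 18). Hence m_α(x) = x^3 - 54x^2 + 972x - 6722.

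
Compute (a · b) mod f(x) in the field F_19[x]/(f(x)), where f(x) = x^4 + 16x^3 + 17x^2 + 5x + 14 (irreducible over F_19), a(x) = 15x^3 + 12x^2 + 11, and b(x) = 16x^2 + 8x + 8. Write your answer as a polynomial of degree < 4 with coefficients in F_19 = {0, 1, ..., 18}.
a · b ≡ 11x^3 + 15x^2 + 4x + 4 (mod f(x))

Multiply in F_19[x]: a(x)·b(x) = (15x^3 + 12x^2 + 11)·(16x^2 + 8x + 8) = 12x^5 + 8x^4 + 7x^3 + 6x^2 + 12x + 12. This has degree ≥ 4, so divide by f(x) over F_19: 12x^5 + 8x^4 + 7x^3 + 6x^2 + 12x + 12 = (12x + 6)·(x^4 + 16x^3 + 17x^2 + 5x + 14) + (11x^3 + 15x^2 + 4x + 4). Hence a·b ≡ 11x^3 + 15x^2 + 4x + 4 (mod f). (F_19[x]/(f) is a field with 19^4 = 130321 elements since f is irreducible of degree 4.)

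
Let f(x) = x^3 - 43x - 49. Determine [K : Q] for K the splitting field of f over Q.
[K : Q] = 6

By the rational root test, any rational root of the monic integer polynomial f(x) = x^3 - 43x - 49 must be an integer dividing the constant term -49, i.e. one of ±{1, 7, 49}. Evaluating: f(1) = -91, f(-1) = -7, f(7) = -7, f(-7) = -91, f(49) = 115493, f(-49) = -115591; none is 0, so f has no rational root and is therefore irreducible over Q (a cubic with no linear factor over a field is irreducible). For an irreducible cubic, the Galois group is A_3 or S_3 according as the discriminant disc(f) = -4a^3 - 27b^2 = -4·(-43)^3 - 27·(-49)^2 = 253201 is or is not a square in Q. Here disc(f) = 253201 is not a perfect square in Q, so the Galois group of f over Q is not contained in A_3 and must be all of S_3. The splitting field has degree |S_3| = 6 over Q, so [K : Q] = 6.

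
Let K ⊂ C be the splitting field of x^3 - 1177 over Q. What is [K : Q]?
[K : Q] = 6

The roots of x^3 - 1177 are ∛1177, ω∛1177, ω^2∛1177 where ω = e^(2πi/3) is a primitive cube root of unity, so K = Q(∛1177, ω). Now [Q(∛1177):Q] = 3 (since 1177 is not a perfect cube, x^3 - 1177 is irreducible) and [Q(ω):Q] = 2. Both 2 and 3 divide [K:Q], and [K:Q] ≤ 3·2 = 6, so [K:Q] = 6. (Equivalently: Q(∛1177) ⊂ R but ω ∉ R, so [K : Q(∛1177)] = 2.)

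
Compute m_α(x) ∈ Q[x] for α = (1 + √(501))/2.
m_α(x) = x^2 - x - 125

From 2α - 1 = √(501), squaring gives (2α - 1)^2 = 501, i.e. 4α^2 - 4α + 1 = 501, so α^2 - α + (1 - 501)/4 = 0. Since 501 ≡ 1 (mod 4), (1 - 501)/4 = -125 ∈ Z. The polynomial x^2 - x - 125 has discriminant 1 - 4·(-125) = 501, which is not a perfect square in Q (d = 501 is squarefree and ≠ 1), so x^2 - x - 125 is irreducible over Q. It is the minimal polynomial of α.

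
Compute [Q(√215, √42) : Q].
[Q(√215, √42) : Q] = 4

[Q(√215):Q] = 2 (min poly x^2 - 215, irreducible since 215 is squarefree > 1). For the top step, suppose √42 ∈ Q(√215), say √42 = c + d√215 with c, d ∈ Q. Squaring: 42 = c^2 + 215d^2 + 2cd√215. Since √215 ∉ Q this forces 2cd = 0. If d = 0 then √42 = c ∈ Q, contradicting 42 squarefree > 1. If c = 0 then 42 = 215d^2, so 215·42 = (215d)^2 is a perfect square in Q — but 215·42 = 9030 is not a perfect square (since 215 and 42 are distinct squarefree integers). Contradiction. Hence √42 ∉ Q(√215), so x^2 - 42 stays irreducible over Q(√215) and [Q(√215, √42) : Q(√215)] = 2. By the tower law, [Q(√215, √42) : Q] = 2 · 2 = 4.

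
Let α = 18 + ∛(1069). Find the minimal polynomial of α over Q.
m_α(x) = x^3 - 54x^2 + 972x - 6901

Set β = α - 18 = ∛(1069), so β^3 = 1069. Then (α - 18)^3 - 1069 = 0, i.e. α is a root of g(x) = (x - 18)^3 - 1069 = x^3 - 54x^2 + 972x - 6901. Since g(x) = h(x - 18) where h(x) = x^3 - 1069, and h is irreducible over Q (because 1069 is not a perfect cube, so h has no rational root, and a monic cubic with no rational root is irreducible), g is also irreducible (irreducibility is preserved under the substitution x → x - 18). Hence m_α(x) = x^3 - 54x^2 + 972x - 6901.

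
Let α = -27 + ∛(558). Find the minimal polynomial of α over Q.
m_α(x) = x^3 + 81x^2 + 2187x + 19125

Set β = α + 27 = ∛(558), so β^3 = 558. Then (α + 27)^3 - 558 = 0, i.e. α is a root of g(x) = (x + 27)^3 - 558 = x^3 + 81x^2 + 2187x + 19125. Since g(x) = h(x + 27) where h(x) = x^3 - 558, and h is irreducible over Q (because 558 is not a perfect cube, so h has no rational root, and a monic cubic with no rational root is irreducible), g is also irreducible (irreducibility is preserved under the substitution x → x + 27). Hence m_α(x) = x^3 + 81x^2 + 2187x + 19125.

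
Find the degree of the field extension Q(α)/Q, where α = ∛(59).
[Q(α):Q] = 3

The minimal polynomial of α is x^3 - 59, irreducible over Q since 59 is not a perfect cube (so x^3 - 59 has no rational root). Hence [Q(α):Q] = deg(m_α) = 3.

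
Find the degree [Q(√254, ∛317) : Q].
[Q(√254, ∛317) : Q] = 6

Let L = Q(√254, ∛317). Since Q(√254) ⊂ L and [Q(√254):Q] = 2, the tower law gives 2 | [L:Q]. Likewise Q(∛317) ⊂ L with [Q(∛317):Q] = 3 (because 317 is not a perfect cube), so 3 | [L:Q]. As gcd(2,3) = 1, [L:Q] is divisible by 6. Conversely L is generated over Q by √254 and ∛317, so [L:Q] ≤ 2·3 = 6. Therefore [Q(√254, ∛317) : Q] = 6.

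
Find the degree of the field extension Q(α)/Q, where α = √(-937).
[Q(α):Q] = 2

[Q(α):Q] equals the degree of the minimal polynomial of α. Here α^2 = -937 and x^2 + 937 is irreducible (d = -937 is squarefree, ≠ 1, hence not a square), so deg(m_α) = 2. Thus [Q(α):Q] = 2.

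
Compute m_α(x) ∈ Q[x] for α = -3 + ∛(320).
m_α(x) = x^3 + 9x^2 + 27x - 293

Set β = α + 3 = ∛(320), so β^3 = 320. Then (α + 3)^3 - 320 = 0, i.e. α is a root of g(x) = (x + 3)^3 - 320 = x^3 + 9x^2 + 27x - 293. Since g(x) = h(x + 3) where h(x) = x^3 - 320, and h is irreducible over Q (because 320 is not a perfect cube, so h has no rational root, and a monic cubic with no rational root is irreducible), g is also irreducible (irreducibility is preserved under the substitution x → x + 3). Hence m_α(x) = x^3 + 9x^2 + 27x - 293.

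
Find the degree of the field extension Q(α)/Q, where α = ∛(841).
[Q(α):Q] = 3

The minimal polynomial of α is x^3 - 841, irreducible over Q since 841 is not a perfect cube (so x^3 - 841 has no rational root). Hence [Q(α):Q] = deg(m_α) = 3.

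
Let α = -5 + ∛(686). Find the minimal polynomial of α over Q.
m_α(x) = x^3 + 15x^2 + 75x - 561

Set β = α + 5 = ∛(686), so β^3 = 686. Then (α + 5)^3 - 686 = 0, i.e. α is a root of g(x) = (x + 5)^3 - 686 = x^3 + 15x^2 + 75x - 561. Since g(x) = h(x + 5) where h(x) = x^3 - 686, and h is irreducible over Q (because 686 is not a perfect cube, so h has no rational root, and a monic cubic with no rational root is irreducible), g is also irreducible (irreducibility is preserved under the substitution x → x + 5). Hence m_α(x) = x^3 + 15x^2 + 75x - 561.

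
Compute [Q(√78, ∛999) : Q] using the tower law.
[Q(√78, ∛999) : Q] = 6

Let L = Q(√78, ∛999). Since Q(√78) ⊂ L and [Q(√78):Q] = 2, the tower law gives 2 | [L:Q]. Likewise Q(∛999) ⊂ L with [Q(∛999):Q] = 3 (because 999 is not a perfect cube), so 3 | [L:Q]. As gcd(2,3) = 1, [L:Q] is divisible by 6. Conversely L is generated over Q by √78 and ∛999, so [L:Q] ≤ 2·3 = 6. Therefore [Q(√78, ∛999) : Q] = 6.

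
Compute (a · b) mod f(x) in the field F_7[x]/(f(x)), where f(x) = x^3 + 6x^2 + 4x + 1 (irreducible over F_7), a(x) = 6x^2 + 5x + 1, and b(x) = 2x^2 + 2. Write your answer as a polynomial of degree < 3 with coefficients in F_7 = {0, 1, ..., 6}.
a · b ≡ 2x^2 + x + 1 (mod f(x))

Multiply in F_7[x]: a(x)·b(x) = (6x^2 + 5x + 1)·(2x^2 + 2) = 5x^4 + 3x^3 + 3x + 2. This has degree ≥ 3, so divide by f(x) over F_7: 5x^4 + 3x^3 + 3x + 2 = (5x + 1)·(x^3 + 6x^2 + 4x + 1) + (2x^2 + x + 1). Hence a·b ≡ 2x^2 + x + 1 (mod f). (F_7[x]/(f) is a field with 7^3 = 343 elements since f is irreducible of degree 3.)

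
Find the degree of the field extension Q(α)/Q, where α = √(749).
[Q(α):Q] = 2

[Q(α):Q] equals the degree of the minimal polynomial of α. Here α^2 = 749 and x^2 - 749 is irreducible (d = 749 is squarefree, ≠ 1, hence not a square), so deg(m_α) = 2. Thus [Q(α):Q] = 2.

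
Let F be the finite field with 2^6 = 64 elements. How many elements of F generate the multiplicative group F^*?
There are φ(63) = 36 primitive elements

F_q^* is cyclic of order q - 1 = 63. A cyclic group of order m has exactly φ(m) generators. Here m = 63 = 3^2 · 7, so the number of primitive elements is φ(63) = 36.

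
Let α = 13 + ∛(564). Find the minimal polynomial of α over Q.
m_α(x) = x^3 - 39x^2 + 507x - 2761

Set β = α - 13 = ∛(564), so β^3 = 564. Then (α - 13)^3 - 564 = 0, i.e. α is a root of g(x) = (x - 13)^3 - 564 = x^3 - 39x^2 + 507x - 2761. Since g(x) = h(x - 13) where h(x) = x^3 - 564, and h is irreducible over Q (because 564 is not a perfect cube, so h has no rational root, and a monic cubic with no rational root is irreducible), g is also irreducible (irreducibility is preserved under the substitution x → x - 13). Hence m_α(x) = x^3 - 39x^2 + 507x - 2761.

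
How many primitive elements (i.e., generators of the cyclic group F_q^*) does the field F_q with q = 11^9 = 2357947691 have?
There are φ(2357947690) = 765889344 primitive elements

F_q^* is cyclic of order q - 1 = 2357947690. A cyclic group of order m has exactly φ(m) generators. Here m = 2357947690 = 2 · 5 · 7 · 19 · 1772893, so the number of primitive elements is φ(2357947690) = 765889344.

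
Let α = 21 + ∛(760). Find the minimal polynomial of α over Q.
m_α(x) = x^3 - 63x^2 + 1323x - 10021

Set β = α - 21 = ∛(760), so β^3 = 760. Then (α - 21)^3 - 760 = 0, i.e. α is a root of g(x) = (x - 21)^3 - 760 = x^3 - 63x^2 + 1323x - 10021. Since g(x) = h(x - 21) where h(x) = x^3 - 760, and h is irreducible over Q (because 760 is not a perfect cube, so h has no rational root, and a monic cubic with no rational root is irreducible), g is also irreducible (irreducibility is preserved under the substitution x → x - 21). Hence m_α(x) = x^3 - 63x^2 + 1323x - 10021.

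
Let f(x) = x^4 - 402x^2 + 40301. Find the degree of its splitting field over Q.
[K : Q] = 4

Solving the quadratic in x^2: x^2 = (402 ± √(402^2 - 4·40301))/2 = (402 ± √400)/2 = (402 ± 20)/2, giving x^2 = 211 or x^2 = 191. So f(x) = (x^2 - 211)(x^2 - 191) and the roots of f are ±√211, ±√191. Hence the splitting field is K = Q(√211, √191). Since 211 and 191 are distinct squarefree integers > 1, their product 40301 is not a perfect square, so √191 ∉ Q(√211). By the tower law [K:Q] = [Q(√211,√191):Q(√211)] · [Q(√211):Q] = 2 · 2 = 4.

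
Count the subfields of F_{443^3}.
F_{443^3} has 2 subfields

The subfields of F_{p^n} are exactly the fields F_{p^d} for d | n (each is the fixed field of the unique index-d subgroup of Gal(F_{p^n}/F_p) ≅ Z/nZ). The divisors of n = 3 are {1, 3}, giving 2 subfields: F_{443^1}, F_{443^3}.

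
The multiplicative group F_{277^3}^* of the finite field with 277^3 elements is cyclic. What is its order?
|F_{277^3}^*| = 21253932

F_{277^3} has 277^3 = 21253933 elements; its multiplicative group consists of all nonzero elements, so |F_{277^3}^*| = 21253933 - 1 = 21253932. (It is cyclic since any finite subgroup of the multiplicative group of a field is cyclic.)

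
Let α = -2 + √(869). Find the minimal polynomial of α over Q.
m_α(x) = x^2 + 4x - 865

From α + 2 = √(869), squaring gives (α + 2)^2 = 869, i.e. α^2 + 4α + 4 = 869, so α^2 + 4α - 865 = 0. The discriminant of x^2 + 4x - 865 is (4)^2 - 4·(-865) = 16 + 3460 = 3476, and 4·(869) is not a perfect square in Q since 869 is squarefree and ≠ 1. Hence x^2 + 4x - 865 is irreducible over Q and is the minimal polynomial of α.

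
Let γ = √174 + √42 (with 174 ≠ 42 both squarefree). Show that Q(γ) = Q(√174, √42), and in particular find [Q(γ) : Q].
[Q(γ) : Q] = 4 (equivalently, Q(γ) = Q(√174, √42))

Obviously Q(γ) ⊆ Q(√174, √42), and [Q(√174, √42):Q] = 4 (since 174, 42 are distinct squarefree integers > 1 with 7308 not a perfect square). To show equality we compute the minimal polynomial of γ. From γ = √174 + √42: γ^2 = 174 + 2√(7308) + 42 = 216 + 2√(7308), so γ^2 - 216 = 2√(7308); squaring, (γ^2 - 216)^2 = 4·7308, i.e. γ^4 - 432γ^2 + 46656 - 29232 = 0, i.e. γ^4 - 432γ^2 + 17424 = 0. So γ is a root of x^4 - 432x^2 + 17424. This polynomial is irreducible over Q: it has no rational root (each ±√174 ± √42 is irrational), and any factorization into two quadratics over Q would force √(7308) ∈ Q (pairing opposite roots) or √174, √42 ∈ Q (other pairings), all impossible. Hence [Q(γ):Q] = 4 = [Q(√174, √42):Q], so Q(γ) = Q(√174, √42).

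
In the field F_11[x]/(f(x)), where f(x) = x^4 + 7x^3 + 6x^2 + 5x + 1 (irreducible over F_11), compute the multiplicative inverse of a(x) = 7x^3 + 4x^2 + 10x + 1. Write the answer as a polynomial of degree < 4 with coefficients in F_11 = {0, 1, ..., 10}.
a(x)^(-1) ≡ 8x^3 + 8x^2 + 2 (mod f(x))

Since f is irreducible over F_11, F_11[x]/(f) is a field and a(x) ≠ 0 has an inverse. Apply the extended Euclidean algorithm to f(x) and a(x) in F_11[x]: f(x) = (8x + 9)·a(x) + (6x + 3);  a(x) = (3x^2 + x + 3)·(6x + 3) + (3). The last nonzero remainder is the constant 3 = gcd(f, a) in F_11. Back-substituting through the division chain expresses 3 = s(x)·a(x) + t(x)·f(x) with s(x) ≡ 2x^3 + 2x^2 + 6 (mod f), so (2x^3 + 2x^2 + 6)·a(x) ≡ 3 (mod f). Multiplying by 3^(-1) ≡ 4 in F_11 gives a(x)^(-1) ≡ 4·(2x^3 + 2x^2 + 6) ≡ 8x^3 + 8x^2 + 2 (mod f). Check: (7x^3 + 4x^2 + 10x + 1)·(8x^3 + 8x^2 + 2) = x^6 + 2x^4 + 3x^3 + 5x^2 + 9x + 2 ≡ 1 (mod x^4 + 7x^3 + 6x^2 + 5x + 1).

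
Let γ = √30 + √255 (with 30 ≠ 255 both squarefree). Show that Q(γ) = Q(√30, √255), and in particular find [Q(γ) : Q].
[Q(γ) : Q] = 4 (equivalently, Q(γ) = Q(√30, √255))

Obviously Q(γ) ⊆ Q(√30, √255), and [Q(√30, √255):Q] = 4 (since 30, 255 are distinct squarefree integers > 1 with 7650 not a perfect square). To show equality we compute the minimal polynomial of γ. From γ = √30 + √255: γ^2 = 30 + 2√(7650) + 255 = 285 + 2√(7650), so γ^2 - 285 = 2√(7650); squaring, (γ^2 - 285)^2 = 4·7650, i.e. γ^4 - 570γ^2 + 81225 - 30600 = 0, i.e. γ^4 - 570γ^2 + 50625 = 0. So γ is a root of x^4 - 570x^2 + 50625. This polynomial is irreducible over Q: it has no rational root (each ±√30 ± √255 is irrational), and any factorization into two quadratics over Q would force √(7650) ∈ Q (pairing opposite roots) or √30, √255 ∈ Q (other pairings), all impossible. Hence [Q(γ):Q] = 4 = [Q(√30, √255):Q], so Q(γ) = Q(√30, √255).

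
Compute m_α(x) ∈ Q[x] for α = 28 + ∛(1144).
m_α(x) = x^3 - 84x^2 + 2352x - 23096

Set β = α - 28 = ∛(1144), so β^3 = 1144. Then (α - 28)^3 - 1144 = 0, i.e. α is a root of g(x) = (x - 28)^3 - 1144 = x^3 - 84x^2 + 2352x - 23096. Since g(x) = h(x - 28) where h(x) = x^3 - 1144, and h is irreducible over Q (because 1144 is not a perfect cube, so h has no rational root, and a monic cubic with no rational root is irreducible), g is also irreducible (irreducibility is preserved under the substitution x → x - 28). Hence m_α(x) = x^3 - 84x^2 + 2352x - 23096.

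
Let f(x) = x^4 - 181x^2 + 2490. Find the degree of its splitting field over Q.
[K : Q] = 4

Solving the quadratic in x^2: x^2 = (181 ± √(181^2 - 4·2490))/2 = (181 ± √22801)/2 = (181 ± 151)/2, giving x^2 = 166 or x^2 = 15. So f(x) = (x^2 - 166)(x^2 - 15) and the roots of f are ±√166, ±√15. Hence the splitting field is K = Q(√166, √15). Since 166 and 15 are distinct squarefree integers > 1, their product 2490 is not a perfect square, so √15 ∉ Q(√166). By the tower law [K:Q] = [Q(√166,√15):Q(√166)] · [Q(√166):Q] = 2 · 2 = 4.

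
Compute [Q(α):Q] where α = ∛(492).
[Q(α):Q] = 3

The minimal polynomial of α is x^3 - 492, irreducible over Q since 492 is not a perfect cube (so x^3 - 492 has no rational root). Hence [Q(α):Q] = deg(m_α) = 3.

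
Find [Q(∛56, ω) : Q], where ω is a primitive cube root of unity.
[Q(∛56, ω) : Q] = 6

[Q(∛56):Q] = 3 (min poly x^3 - 56, irreducible since 56 is not a perfect cube). [Q(ω):Q] = 2 (min poly x^2 + x + 1). Since Q(∛56) ⊂ R and ω ∉ R, we have ω ∉ Q(∛56), so x^2 + x + 1 remains irreducible over Q(∛56) and [Q(∛56, ω) : Q(∛56)] = 2. By the tower law, [Q(∛56, ω) : Q] = 3 · 2 = 6. (In fact Q(∛56, ω) is the splitting field of x^3 - 56 over Q.)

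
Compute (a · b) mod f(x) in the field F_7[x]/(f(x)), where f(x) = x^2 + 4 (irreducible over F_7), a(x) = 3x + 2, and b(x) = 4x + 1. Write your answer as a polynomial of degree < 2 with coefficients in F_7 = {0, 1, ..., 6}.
a · b ≡ 4x + 3 (mod f(x))

Multiply in F_7[x]: a(x)·b(x) = (3x + 2)·(4x + 1) = 5x^2 + 4x + 2. This has degree ≥ 2, so divide by f(x) over F_7: 5x^2 + 4x + 2 = (5)·(x^2 + 4) + (4x + 3). Hence a·b ≡ 4x + 3 (mod f). (F_7[x]/(f) is a field with 7^2 = 49 elements since f is irreducible of degree 2.)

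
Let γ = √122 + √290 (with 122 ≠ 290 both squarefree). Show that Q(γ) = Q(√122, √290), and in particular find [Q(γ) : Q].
[Q(γ) : Q] = 4 (equivalently, Q(γ) = Q(√122, √290))

Obviously Q(γ) ⊆ Q(√122, √290), and [Q(√122, √290):Q] = 4 (since 122, 290 are distinct squarefree integers > 1 with 35380 not a perfect square). To show equality we compute the minimal polynomial of γ. From γ = √122 + √290: γ^2 = 122 + 2√(35380) + 290 = 412 + 2√(35380), so γ^2 - 412 = 2√(35380); squaring, (γ^2 - 412)^2 = 4·35380, i.e. γ^4 - 824γ^2 + 169744 - 141520 = 0, i.e. γ^4 - 824γ^2 + 28224 = 0. So γ is a root of x^4 - 824x^2 + 28224. This polynomial is irreducible over Q: it has no rational root (each ±√122 ± √290 is irrational), and any factorization into two quadratics over Q would force √(35380) ∈ Q (pairing opposite roots) or √122, √290 ∈ Q (other pairings), all impossible. Hence [Q(γ):Q] = 4 = [Q(√122, √290):Q], so Q(γ) = Q(√122, √290).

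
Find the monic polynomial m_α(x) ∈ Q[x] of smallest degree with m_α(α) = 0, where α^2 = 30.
m_α(x) = x^2 - 30

α satisfies α^2 - 30 = 0, so x^2 - 30 annihilates α. Since d = 30 is squarefree and ≠ 1, it is not a perfect square in Q, so x^2 - 30 has no rational root and is therefore irreducible over Q (a degree-2 polynomial over a field is irreducible iff it has no root). Hence m_α(x) = x^2 - 30.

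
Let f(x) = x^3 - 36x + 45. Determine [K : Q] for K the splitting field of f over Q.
[K : Q] = 6

By the rational root test, any rational root of the monic integer polynomial f(x) = x^3 - 36x + 45 must be an integer dividing the constant term 45, i.e. one of ±{1, 3, 5, 9, 15, 45}. Evaluating: f(1) = 10, f(-1) = 80, f(3) = -36, f(-3) = 126, f(5) = -10, f(-5) = 100, f(9) = 450, f(-9) = -360, f(15) = 2880, f(-15) = -2790, f(45) = 89550, f(-45) = -89460; none is 0, so f has no rational root and is therefore irreducible over Q (a cubic with no linear factor over a field is irreducible). For an irreducible cubic, the Galois group is A_3 or S_3 according as the discriminant disc(f) = -4a^3 - 27b^2 = -4·(-36)^3 - 27·(45)^2 = 131949 is or is not a square in Q. Here disc(f) = 131949 is not a perfect square in Q, so the Galois group of f over Q is not contained in A_3 and must be all of S_3. The splitting field has degree |S_3| = 6 over Q, so [K : Q] = 6.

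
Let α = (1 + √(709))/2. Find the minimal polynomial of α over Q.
m_α(x) = x^2 - x - 177

From 2α - 1 = √(709), squaring gives (2α - 1)^2 = 709, i.e. 4α^2 - 4α + 1 = 709, so α^2 - α + (1 - 709)/4 = 0. Since 709 ≡ 1 (mod 4), (1 - 709)/4 = -177 ∈ Z. The polynomial x^2 - x - 177 has discriminant 1 - 4·(-177) = 709, which is not a perfect square in Q (d = 709 is squarefree and ≠ 1), so x^2 - x - 177 is irreducible over Q. It is the minimal polynomial of α.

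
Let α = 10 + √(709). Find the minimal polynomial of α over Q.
m_α(x) = x^2 - 20x - 609

From α - 10 = √(709), squaring gives (α - 10)^2 = 709, i.e. α^2 - 20α + 100 = 709, so α^2 - 20α - 609 = 0. The discriminant of x^2 - 20x - 609 is (-20)^2 - 4·(-609) = 400 + 2436 = 2836, and 4·(709) is not a perfect square in Q since 709 is squarefree and ≠ 1. Hence x^2 - 20x - 609 is irreducible over Q and is the minimal polynomial of α.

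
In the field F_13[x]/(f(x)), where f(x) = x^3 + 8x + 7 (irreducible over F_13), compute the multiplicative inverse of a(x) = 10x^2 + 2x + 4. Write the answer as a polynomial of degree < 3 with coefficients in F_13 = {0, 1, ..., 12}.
a(x)^(-1) ≡ 4x^2 + 8x + 8 (mod f(x))

Since f is irreducible over F_13, F_13[x]/(f) is a field and a(x) ≠ 0 has an inverse. Apply the extended Euclidean algorithm to f(x) and a(x) in F_13[x]: f(x) = (4x + 7)·a(x) + (4x + 5);  a(x) = (9x + 12)·(4x + 5) + (9). The last nonzero remainder is the constant 9 = gcd(f, a) in F_13. Back-substituting through the division chain expresses 9 = s(x)·a(x) + t(x)·f(x) with s(x) ≡ 10x^2 + 7x + 7 (mod f), so (10x^2 + 7x + 7)·a(x) ≡ 9 (mod f). Multiplying by 9^(-1) ≡ 3 in F_13 gives a(x)^(-1) ≡ 3·(10x^2 + 7x + 7) ≡ 4x^2 + 8x + 8 (mod f). Check: (10x^2 + 2x + 4)·(4x^2 + 8x + 8) = x^4 + 10x^3 + 8x^2 + 9x + 6 ≡ 1 (mod x^3 + 8x + 7).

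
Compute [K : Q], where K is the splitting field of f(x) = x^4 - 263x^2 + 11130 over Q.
[K : Q] = 4

Solving the quadratic in x^2: x^2 = (263 ± √(263^2 - 4·11130))/2 = (263 ± √24649)/2 = (263 ± 157)/2, giving x^2 = 210 or x^2 = 53. So f(x) = (x^2 - 210)(x^2 - 53) and the roots of f are ±√210, ±√53. Hence the splitting field is K = Q(√210, √53). Since 210 and 53 are distinct squarefree integers > 1, their product 11130 is not a perfect square, so √53 ∉ Q(√210). By the tower law [K:Q] = [Q(√210,√53):Q(√210)] · [Q(√210):Q] = 2 · 2 = 4.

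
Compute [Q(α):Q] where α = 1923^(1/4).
[Q(α):Q] = 4

α is a root of x^4 - 1923. By Eisenstein's criterion at the prime p = 3 (which divides the constant term 1923 but p^2 = 9 does not, since 1923 is squarefree), x^4 - 1923 is irreducible over Q. Hence [Q(α):Q] = 4.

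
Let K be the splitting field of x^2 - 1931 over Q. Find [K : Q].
[K : Q] = 2

f(x) = x^2 - 1931 factors as (x - √1931)(x + √1931). The splitting field is K = Q(√1931). Since 1931 is squarefree and > 1, it is not a perfect square, so x^2 - 1931 is irreducible over Q and [Q(√1931) : Q] = 2. Hence [K : Q] = 2.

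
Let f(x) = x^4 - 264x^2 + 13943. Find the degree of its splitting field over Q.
[K : Q] = 4

Solving the quadratic in x^2: x^2 = (264 ± √(264^2 - 4·13943))/2 = (264 ± √13924)/2 = (264 ± 118)/2, giving x^2 = 191 or x^2 = 73. So f(x) = (x^2 - 191)(x^2 - 73) and the roots of f are ±√191, ±√73. Hence the splitting field is K = Q(√191, √73). Since 191 and 73 are distinct squarefree integers > 1, their product 13943 is not a perfect square, so √73 ∉ Q(√191). By the tower law [K:Q] = [Q(√191,√73):Q(√191)] · [Q(√191):Q] = 2 · 2 = 4.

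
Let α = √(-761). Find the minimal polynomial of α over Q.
m_α(x) = x^2 + 761

α satisfies α^2 + 761 = 0, so x^2 + 761 annihilates α. Since d = -761 is squarefree and ≠ 1, it is not a perfect square in Q, so x^2 + 761 has no rational root and is therefore irreducible over Q (a degree-2 polynomial over a field is irreducible iff it has no root). Hence m_α(x) = x^2 + 761.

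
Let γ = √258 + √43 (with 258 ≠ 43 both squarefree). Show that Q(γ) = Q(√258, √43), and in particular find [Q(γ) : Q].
[Q(γ) : Q] = 4 (equivalently, Q(γ) = Q(√258, √43))

Obviously Q(γ) ⊆ Q(√258, √43), and [Q(√258, √43):Q] = 4 (since 258, 43 are distinct squarefree integers > 1 with 11094 not a perfect square). To show equality we compute the minimal polynomial of γ. From γ = √258 + √43: γ^2 = 258 + 2√(11094) + 43 = 301 + 2√(11094), so γ^2 - 301 = 2√(11094); squaring, (γ^2 - 301)^2 = 4·11094, i.e. γ^4 - 602γ^2 + 90601 - 44376 = 0, i.e. γ^4 - 602γ^2 + 46225 = 0. So γ is a root of x^4 - 602x^2 + 46225. This polynomial is irreducible over Q: it has no rational root (each ±√258 ± √43 is irrational), and any factorization into two quadratics over Q would force √(11094) ∈ Q (pairing opposite roots) or √258, √43 ∈ Q (other pairings), all impossible. Hence [Q(γ):Q] = 4 = [Q(√258, √43):Q], so Q(γ) = Q(√258, √43).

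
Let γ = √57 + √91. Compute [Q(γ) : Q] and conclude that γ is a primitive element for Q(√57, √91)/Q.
[Q(γ) : Q] = 4 (equivalently, Q(γ) = Q(√57, √91))

Obviously Q(γ) ⊆ Q(√57, √91), and [Q(√57, √91):Q] = 4 (since 57, 91 are distinct squarefree integers > 1 with 5187 not a perfect square). To show equality we compute the minimal polynomial of γ. From γ = √57 + √91: γ^2 = 57 + 2√(5187) + 91 = 148 + 2√(5187), so γ^2 - 148 = 2√(5187); squaring, (γ^2 - 148)^2 = 4·5187, i.e. γ^4 - 296γ^2 + 21904 - 20748 = 0, i.e. γ^4 - 296γ^2 + 1156 = 0. So γ is a root of x^4 - 296x^2 + 1156. This polynomial is irreducible over Q: it has no rational root (each ±√57 ± √91 is irrational), and any factorization into two quadratics over Q would force √(5187) ∈ Q (pairing opposite roots) or √57, √91 ∈ Q (other pairings), all impossible. Hence [Q(γ):Q] = 4 = [Q(√57, √91):Q], so Q(γ) = Q(√57, √91).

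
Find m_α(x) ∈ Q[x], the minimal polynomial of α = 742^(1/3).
m_α(x) = x^3 - 742

α satisfies α^3 = 742, so x^3 - 742 annihilates α. By the rational root test, a rational root p/q (in lowest terms) of x^3 - 742 would satisfy p^3 = 742 q^3, forcing q = 1 and p^3 = 742; but 742 is not a perfect cube, contradiction. A monic cubic over Q with no rational root is irreducible (any nontrivial factorization would include a linear factor). Hence x^3 - 742 is the minimal polynomial of α, and in particular [Q(α):Q] = 3.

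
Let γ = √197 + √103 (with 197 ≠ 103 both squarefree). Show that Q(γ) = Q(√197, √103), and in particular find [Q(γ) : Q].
[Q(γ) : Q] = 4 (equivalently, Q(γ) = Q(√197, √103))

Obviously Q(γ) ⊆ Q(√197, √103), and [Q(√197, √103):Q] = 4 (since 197, 103 are distinct squarefree integers > 1 with 20291 not a perfect square). To show equality we compute the minimal polynomial of γ. From γ = √197 + √103: γ^2 = 197 + 2√(20291) + 103 = 300 + 2√(20291), so γ^2 - 300 = 2√(20291); squaring, (γ^2 - 300)^2 = 4·20291, i.e. γ^4 - 600γ^2 + 90000 - 81164 = 0, i.e. γ^4 - 600γ^2 + 8836 = 0. So γ is a root of x^4 - 600x^2 + 8836. This polynomial is irreducible over Q: it has no rational root (each ±√197 ± √103 is irrational), and any factorization into two quadratics over Q would force √(20291) ∈ Q (pairing opposite roots) or √197, √103 ∈ Q (other pairings), all impossible. Hence [Q(γ):Q] = 4 = [Q(√197, √103):Q], so Q(γ) = Q(√197, √103).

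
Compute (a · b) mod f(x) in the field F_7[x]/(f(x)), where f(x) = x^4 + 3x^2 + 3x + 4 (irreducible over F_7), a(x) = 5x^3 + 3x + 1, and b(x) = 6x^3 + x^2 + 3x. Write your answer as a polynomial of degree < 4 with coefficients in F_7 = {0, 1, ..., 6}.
a · b ≡ 2x^3 + 4x^2 + 4 (mod f(x))

Multiply in F_7[x]: a(x)·b(x) = (5x^3 + 3x + 1)·(6x^3 + x^2 + 3x) = 2x^6 + 5x^5 + 5x^4 + 2x^3 + 3x^2 + 3x. This has degree ≥ 4, so divide by f(x) over F_7: 2x^6 + 5x^5 + 5x^4 + 2x^3 + 3x^2 + 3x = (2x^2 + 5x + 6)·(x^4 + 3x^2 + 3x + 4) + (2x^3 + 4x^2 + 4). Hence a·b ≡ 2x^3 + 4x^2 + 4 (mod f). (F_7[x]/(f) is a field with 7^4 = 2401 elements since f is irreducible of degree 4.)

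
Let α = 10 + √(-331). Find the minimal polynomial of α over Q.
m_α(x) = x^2 - 20x + 431

From α - 10 = √(-331), squaring gives (α - 10)^2 = -331, i.e. α^2 - 20α + 100 = -331, so α^2 - 20α + 431 = 0. The discriminant of x^2 - 20x + 431 is (-20)^2 - 4·(431) = 400 - 1724 = -1324, and 4·(-331) is not a perfect square in Q since -331 is squarefree and ≠ 1. Hence x^2 - 20x + 431 is irreducible over Q and is the minimal polynomial of α.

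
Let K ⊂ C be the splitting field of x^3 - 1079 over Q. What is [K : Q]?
[K : Q] = 6

The roots of x^3 - 1079 are ∛1079, ω∛1079, ω^2∛1079 where ω = e^(2πi/3) is a primitive cube root of unity, so K = Q(∛1079, ω). Now [Q(∛1079):Q] = 3 (since 1079 is not a perfect cube, x^3 - 1079 is irreducible) and [Q(ω):Q] = 2. Both 2 and 3 divide [K:Q], and [K:Q] ≤ 3·2 = 6, so [K:Q] = 6. (Equivalently: Q(∛1079) ⊂ R but ω ∉ R, so [K : Q(∛1079)] = 2.)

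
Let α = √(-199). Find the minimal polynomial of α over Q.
m_α(x) = x^2 + 199

α satisfies α^2 + 199 = 0, so x^2 + 199 annihilates α. Since d = -199 is squarefree and ≠ 1, it is not a perfect square in Q, so x^2 + 199 has no rational root and is therefore irreducible over Q (a degree-2 polynomial over a field is irreducible iff it has no root). Hence m_α(x) = x^2 + 199.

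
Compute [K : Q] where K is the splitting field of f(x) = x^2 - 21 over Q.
[K : Q] = 2

f(x) = x^2 - 21 factors as (x - √21)(x + √21). The splitting field is K = Q(√21). Since 21 is squarefree and > 1, it is not a perfect square, so x^2 - 21 is irreducible over Q and [Q(√21) : Q] = 2. Hence [K : Q] = 2.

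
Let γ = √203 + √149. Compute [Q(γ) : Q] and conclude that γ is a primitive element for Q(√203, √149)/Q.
[Q(γ) : Q] = 4 (equivalently, Q(γ) = Q(√203, √149))

Obviously Q(γ) ⊆ Q(√203, √149), and [Q(√203, √149):Q] = 4 (since 203, 149 are distinct squarefree integers > 1 with 30247 not a perfect square). To show equality we compute the minimal polynomial of γ. From γ = √203 + √149: γ^2 = 203 + 2√(30247) + 149 = 352 + 2√(30247), so γ^2 - 352 = 2√(30247); squaring, (γ^2 - 352)^2 = 4·30247, i.e. γ^4 - 704γ^2 + 123904 - 120988 = 0, i.e. γ^4 - 704γ^2 + 2916 = 0. So γ is a root of x^4 - 704x^2 + 2916. This polynomial is irreducible over Q: it has no rational root (each ±√203 ± √149 is irrational), and any factorization into two quadratics over Q would force √(30247) ∈ Q (pairing opposite roots) or √203, √149 ∈ Q (other pairings), all impossible. Hence [Q(γ):Q] = 4 = [Q(√203, √149):Q], so Q(γ) = Q(√203, √149).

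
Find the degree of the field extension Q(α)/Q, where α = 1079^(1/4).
[Q(α):Q] = 4

α is a root of x^4 - 1079. By Eisenstein's criterion at the prime p = 13 (which divides the constant term 1079 but p^2 = 169 does not, since 1079 is squarefree), x^4 - 1079 is irreducible over Q. Hence [Q(α):Q] = 4.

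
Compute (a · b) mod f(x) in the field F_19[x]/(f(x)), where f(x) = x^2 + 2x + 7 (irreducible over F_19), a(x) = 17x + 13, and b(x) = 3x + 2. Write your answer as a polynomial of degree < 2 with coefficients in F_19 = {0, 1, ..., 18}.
a · b ≡ 9x + 11 (mod f(x))

Multiply in F_19[x]: a(x)·b(x) = (17x + 13)·(3x + 2) = 13x^2 + 16x + 7. This has degree ≥ 2, so divide by f(x) over F_19: 13x^2 + 16x + 7 = (13)·(x^2 + 2x + 7) + (9x + 11). Hence a·b ≡ 9x + 11 (mod f). (F_19[x]/(f) is a field with 19^2 = 361 elements since f is irreducible of degree 2.)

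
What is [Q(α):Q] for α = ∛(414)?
[Q(α):Q] = 3

The minimal polynomial of α is x^3 - 414, irreducible over Q since 414 is not a perfect cube (so x^3 - 414 has no rational root). Hence [Q(α):Q] = deg(m_α) = 3.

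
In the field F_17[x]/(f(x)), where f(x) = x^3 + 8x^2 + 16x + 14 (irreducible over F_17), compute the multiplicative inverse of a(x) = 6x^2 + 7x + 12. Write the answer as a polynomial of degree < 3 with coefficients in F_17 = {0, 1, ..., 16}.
a(x)^(-1) ≡ 4x^2 + 10x + 2 (mod f(x))

Since f is irreducible over F_17, F_17[x]/(f) is a field and a(x) ≠ 0 has an inverse. Apply the extended Euclidean algorithm to f(x) and a(x) in F_17[x]: f(x) = (3x + 12)·a(x) + (15x + 6);  a(x) = (14x + 13)·(15x + 6) + (2). The last nonzero remainder is the constant 2 = gcd(f, a) in F_17. Back-substituting through the division chain expresses 2 = s(x)·a(x) + t(x)·f(x) with s(x) ≡ 8x^2 + 3x + 4 (mod f), so (8x^2 + 3x + 4)·a(x) ≡ 2 (mod f). Multiplying by 2^(-1) ≡ 9 in F_17 gives a(x)^(-1) ≡ 9·(8x^2 + 3x + 4) ≡ 4x^2 + 10x + 2 (mod f). Check: (6x^2 + 7x + 12)·(4x^2 + 10x + 2) = 7x^4 + 3x^3 + 11x^2 + 15x + 7 ≡ 1 (mod x^3 + 8x^2 + 16x + 14).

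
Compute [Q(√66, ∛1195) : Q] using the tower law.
[Q(√66, ∛1195) : Q] = 6

Let L = Q(√66, ∛1195). Since Q(√66) ⊂ L and [Q(√66):Q] = 2, the tower law gives 2 | [L:Q]. Likewise Q(∛1195) ⊂ L with [Q(∛1195):Q] = 3 (because 1195 is not a perfect cube), so 3 | [L:Q]. As gcd(2,3) = 1, [L:Q] is divisible by 6. Conversely L is generated over Q by √66 and ∛1195, so [L:Q] ≤ 2·3 = 6. Therefore [Q(√66, ∛1195) : Q] = 6.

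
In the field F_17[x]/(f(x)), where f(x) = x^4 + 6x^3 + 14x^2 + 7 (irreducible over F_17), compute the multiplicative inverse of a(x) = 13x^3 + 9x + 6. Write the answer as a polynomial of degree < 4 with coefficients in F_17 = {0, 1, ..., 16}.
a(x)^(-1) ≡ 11x^3 + 11x^2 + 7x + 4 (mod f(x))

Since f is irreducible over F_17, F_17[x]/(f) is a field and a(x) ≠ 0 has an inverse. Apply the extended Euclidean algorithm to f(x) and a(x) in F_17[x]: f(x) = (4x + 7)·a(x) + (12x^2 + 15x + 16);  a(x) = (11x + 16)·(12x^2 + 15x + 16) + (x + 5);  (12x^2 + 15x + 16) = (12x + 6)·(x + 5) + (3). The last nonzero remainder is the constant 3 = gcd(f, a) in F_17. Back-substituting through the division chain expresses 3 = s(x)·a(x) + t(x)·f(x) with s(x) ≡ 16x^3 + 16x^2 + 4x + 12 (mod f), so (16x^3 + 16x^2 + 4x + 12)·a(x) ≡ 3 (mod f). Multiplying by 3^(-1) ≡ 6 in F_17 gives a(x)^(-1) ≡ 6·(16x^3 + 16x^2 + 4x + 12) ≡ 11x^3 + 11x^2 + 7x + 4 (mod f). Check: (13x^3 + 9x + 6)·(11x^3 + 11x^2 + 7x + 4) = 7x^6 + 7x^5 + 3x^4 + 13x^3 + 10x^2 + 10x + 7 ≡ 1 (mod x^4 + 6x^3 + 14x^2 + 7).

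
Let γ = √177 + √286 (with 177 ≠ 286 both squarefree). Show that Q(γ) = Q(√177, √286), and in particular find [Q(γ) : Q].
[Q(γ) : Q] = 4 (equivalently, Q(γ) = Q(√177, √286))

Obviously Q(γ) ⊆ Q(√177, √286), and [Q(√177, √286):Q] = 4 (since 177, 286 are distinct squarefree integers > 1 with 50622 not a perfect square). To show equality we compute the minimal polynomial of γ. From γ = √177 + √286: γ^2 = 177 + 2√(50622) + 286 = 463 + 2√(50622), so γ^2 - 463 = 2√(50622); squaring, (γ^2 - 463)^2 = 4·50622, i.e. γ^4 - 926γ^2 + 214369 - 202488 = 0, i.e. γ^4 - 926γ^2 + 11881 = 0. So γ is a root of x^4 - 926x^2 + 11881. This polynomial is irreducible over Q: it has no rational root (each ±√177 ± √286 is irrational), and any factorization into two quadratics over Q would force √(50622) ∈ Q (pairing opposite roots) or √177, √286 ∈ Q (other pairings), all impossible. Hence [Q(γ):Q] = 4 = [Q(√177, √286):Q], so Q(γ) = Q(√177, √286).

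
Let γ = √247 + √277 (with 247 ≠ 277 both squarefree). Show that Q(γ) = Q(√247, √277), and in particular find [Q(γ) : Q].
[Q(γ) : Q] = 4 (equivalently, Q(γ) = Q(√247, √277))

Obviously Q(γ) ⊆ Q(√247, √277), and [Q(√247, √277):Q] = 4 (since 247, 277 are distinct squarefree integers > 1 with 68419 not a perfect square). To show equality we compute the minimal polynomial of γ. From γ = √247 + √277: γ^2 = 247 + 2√(68419) + 277 = 524 + 2√(68419), so γ^2 - 524 = 2√(68419); squaring, (γ^2 - 524)^2 = 4·68419, i.e. γ^4 - 1048γ^2 + 274576 - 273676 = 0, i.e. γ^4 - 1048γ^2 + 900 = 0. So γ is a root of x^4 - 1048x^2 + 900. This polynomial is irreducible over Q: it has no rational root (each ±√247 ± √277 is irrational), and any factorization into two quadratics over Q would force √(68419) ∈ Q (pairing opposite roots) or √247, √277 ∈ Q (other pairings), all impossible. Hence [Q(γ):Q] = 4 = [Q(√247, √277):Q], so Q(γ) = Q(√247, √277).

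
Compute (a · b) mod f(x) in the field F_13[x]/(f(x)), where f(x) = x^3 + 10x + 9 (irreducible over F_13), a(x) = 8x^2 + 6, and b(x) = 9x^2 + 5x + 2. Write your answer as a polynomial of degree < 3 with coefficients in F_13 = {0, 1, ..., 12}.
a · b ≡ 9x + 3 (mod f(x))

Multiply in F_13[x]: a(x)·b(x) = (8x^2 + 6)·(9x^2 + 5x + 2) = 7x^4 + x^3 + 5x^2 + 4x + 12. This has degree ≥ 3, so divide by f(x) over F_13: 7x^4 + x^3 + 5x^2 + 4x + 12 = (7x + 1)·(x^3 + 10x + 9) + (9x + 3). Hence a·b ≡ 9x + 3 (mod f). (F_13[x]/(f) is a field with 13^3 = 2197 elements since f is irreducible of degree 3.)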